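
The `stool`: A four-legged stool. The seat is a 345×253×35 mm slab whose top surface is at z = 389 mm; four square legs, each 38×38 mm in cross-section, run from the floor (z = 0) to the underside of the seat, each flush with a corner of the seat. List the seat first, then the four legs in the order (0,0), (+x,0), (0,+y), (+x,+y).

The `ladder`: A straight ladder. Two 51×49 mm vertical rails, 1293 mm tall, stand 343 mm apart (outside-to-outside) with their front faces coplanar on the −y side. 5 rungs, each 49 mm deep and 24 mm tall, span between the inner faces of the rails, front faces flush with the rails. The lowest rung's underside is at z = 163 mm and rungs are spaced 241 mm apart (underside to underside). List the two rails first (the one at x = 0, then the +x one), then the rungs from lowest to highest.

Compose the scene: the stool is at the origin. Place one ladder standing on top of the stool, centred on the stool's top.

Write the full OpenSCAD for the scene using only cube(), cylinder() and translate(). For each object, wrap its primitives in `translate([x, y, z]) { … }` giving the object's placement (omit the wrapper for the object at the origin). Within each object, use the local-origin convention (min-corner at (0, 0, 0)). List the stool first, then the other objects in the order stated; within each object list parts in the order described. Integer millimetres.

translate([0, 0, 354]) cube([345, 253, 35]);
cube([38, 38, 354]);
translate([307, 0, 0]) cube([38, 38, 354]);
translate([0, 215, 0]) cube([38, 38, 354]);
translate([307, 215, 0]) cube([38, 38, 354]);
translate([1, 102, 389]) {
  cube([51, 49, 1293]);
  translate([292, 0, 0]) cube([51, 49, 1293]);
  translate([51, 0, 163]) cube([241, 49, 24]);
  translate([51, 0, 404]) cube([241, 49, 24]);
  translate([51, 0, 645]) cube([241, 49, 24]);
  translate([51, 0, 886]) cube([241, 49, 24]);
  translate([51, 0, 1127]) cube([241, 49, 24]);
}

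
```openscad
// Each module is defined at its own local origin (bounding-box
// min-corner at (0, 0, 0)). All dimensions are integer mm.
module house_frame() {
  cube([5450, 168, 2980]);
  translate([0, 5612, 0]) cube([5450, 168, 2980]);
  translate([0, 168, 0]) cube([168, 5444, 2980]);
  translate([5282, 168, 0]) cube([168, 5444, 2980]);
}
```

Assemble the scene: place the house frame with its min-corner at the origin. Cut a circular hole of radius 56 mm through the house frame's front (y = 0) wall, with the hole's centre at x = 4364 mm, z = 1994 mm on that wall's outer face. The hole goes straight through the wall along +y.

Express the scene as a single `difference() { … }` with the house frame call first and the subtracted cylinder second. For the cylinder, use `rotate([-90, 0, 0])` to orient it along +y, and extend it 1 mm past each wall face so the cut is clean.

difference() {
  house_frame();
  translate([4364, -1, 1994]) rotate([-90, 0, 0]) cylinder(h = 170, r = 56);
}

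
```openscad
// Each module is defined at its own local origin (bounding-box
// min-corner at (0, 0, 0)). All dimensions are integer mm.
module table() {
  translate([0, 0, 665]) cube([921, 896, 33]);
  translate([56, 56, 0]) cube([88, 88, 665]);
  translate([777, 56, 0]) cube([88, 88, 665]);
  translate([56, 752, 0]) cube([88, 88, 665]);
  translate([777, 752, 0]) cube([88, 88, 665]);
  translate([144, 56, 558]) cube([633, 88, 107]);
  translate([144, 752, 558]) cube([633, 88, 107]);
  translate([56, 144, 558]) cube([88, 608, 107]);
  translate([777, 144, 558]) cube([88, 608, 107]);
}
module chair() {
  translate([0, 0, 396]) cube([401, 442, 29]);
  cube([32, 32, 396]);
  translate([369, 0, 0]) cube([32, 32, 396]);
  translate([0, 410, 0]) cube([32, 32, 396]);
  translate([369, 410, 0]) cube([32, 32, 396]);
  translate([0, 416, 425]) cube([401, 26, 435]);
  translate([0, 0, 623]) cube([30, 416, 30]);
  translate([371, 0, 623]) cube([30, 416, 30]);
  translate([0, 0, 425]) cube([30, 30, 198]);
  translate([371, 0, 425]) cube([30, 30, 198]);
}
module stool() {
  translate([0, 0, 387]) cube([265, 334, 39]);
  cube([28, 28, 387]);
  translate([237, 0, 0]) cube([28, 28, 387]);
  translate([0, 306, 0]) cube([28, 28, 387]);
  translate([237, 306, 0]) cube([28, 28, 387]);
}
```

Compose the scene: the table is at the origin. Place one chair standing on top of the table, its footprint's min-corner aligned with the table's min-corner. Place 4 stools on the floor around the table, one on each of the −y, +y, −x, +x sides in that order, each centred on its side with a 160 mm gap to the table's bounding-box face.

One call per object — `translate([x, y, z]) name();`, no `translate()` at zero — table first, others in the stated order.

table();
translate([0, 0, 698]) chair();
translate([328, -494, 0]) stool();
translate([328, 1056, 0]) stool();
translate([-425, 281, 0]) stool();
translate([1081, 281, 0]) stool();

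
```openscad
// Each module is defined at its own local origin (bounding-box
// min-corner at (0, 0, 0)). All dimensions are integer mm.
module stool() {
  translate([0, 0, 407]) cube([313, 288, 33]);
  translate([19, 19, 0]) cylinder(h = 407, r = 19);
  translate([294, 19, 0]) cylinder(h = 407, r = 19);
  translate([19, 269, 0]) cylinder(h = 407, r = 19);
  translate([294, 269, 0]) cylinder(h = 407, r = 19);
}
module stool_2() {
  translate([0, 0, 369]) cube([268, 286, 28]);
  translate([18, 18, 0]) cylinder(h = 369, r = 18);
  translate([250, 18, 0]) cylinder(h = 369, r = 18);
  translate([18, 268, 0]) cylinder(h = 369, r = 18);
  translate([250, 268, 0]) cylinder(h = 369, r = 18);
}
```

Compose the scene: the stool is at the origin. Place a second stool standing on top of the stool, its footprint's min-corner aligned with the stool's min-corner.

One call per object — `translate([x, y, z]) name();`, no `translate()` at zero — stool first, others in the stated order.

stool();
translate([0, 0, 440]) stool_2();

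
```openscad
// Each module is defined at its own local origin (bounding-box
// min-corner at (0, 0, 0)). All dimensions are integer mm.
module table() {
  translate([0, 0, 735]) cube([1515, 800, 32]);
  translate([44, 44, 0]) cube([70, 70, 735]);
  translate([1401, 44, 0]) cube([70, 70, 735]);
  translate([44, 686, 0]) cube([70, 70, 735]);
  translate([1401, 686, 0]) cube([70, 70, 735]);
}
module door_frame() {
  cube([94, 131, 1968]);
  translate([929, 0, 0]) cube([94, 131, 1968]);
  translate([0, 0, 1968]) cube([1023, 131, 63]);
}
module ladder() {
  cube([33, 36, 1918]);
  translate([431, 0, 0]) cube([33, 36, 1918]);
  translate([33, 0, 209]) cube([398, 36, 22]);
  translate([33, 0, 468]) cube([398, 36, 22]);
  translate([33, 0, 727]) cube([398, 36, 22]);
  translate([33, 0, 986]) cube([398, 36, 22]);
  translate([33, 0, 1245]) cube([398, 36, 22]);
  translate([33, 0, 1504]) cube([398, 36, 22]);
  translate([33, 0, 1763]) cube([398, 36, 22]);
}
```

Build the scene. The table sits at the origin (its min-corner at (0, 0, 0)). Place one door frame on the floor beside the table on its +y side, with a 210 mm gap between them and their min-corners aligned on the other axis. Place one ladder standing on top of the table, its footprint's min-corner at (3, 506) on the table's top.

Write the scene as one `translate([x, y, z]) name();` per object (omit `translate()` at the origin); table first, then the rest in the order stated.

table();
translate([0, 1010, 0]) door_frame();
translate([3, 506, 767]) ladder();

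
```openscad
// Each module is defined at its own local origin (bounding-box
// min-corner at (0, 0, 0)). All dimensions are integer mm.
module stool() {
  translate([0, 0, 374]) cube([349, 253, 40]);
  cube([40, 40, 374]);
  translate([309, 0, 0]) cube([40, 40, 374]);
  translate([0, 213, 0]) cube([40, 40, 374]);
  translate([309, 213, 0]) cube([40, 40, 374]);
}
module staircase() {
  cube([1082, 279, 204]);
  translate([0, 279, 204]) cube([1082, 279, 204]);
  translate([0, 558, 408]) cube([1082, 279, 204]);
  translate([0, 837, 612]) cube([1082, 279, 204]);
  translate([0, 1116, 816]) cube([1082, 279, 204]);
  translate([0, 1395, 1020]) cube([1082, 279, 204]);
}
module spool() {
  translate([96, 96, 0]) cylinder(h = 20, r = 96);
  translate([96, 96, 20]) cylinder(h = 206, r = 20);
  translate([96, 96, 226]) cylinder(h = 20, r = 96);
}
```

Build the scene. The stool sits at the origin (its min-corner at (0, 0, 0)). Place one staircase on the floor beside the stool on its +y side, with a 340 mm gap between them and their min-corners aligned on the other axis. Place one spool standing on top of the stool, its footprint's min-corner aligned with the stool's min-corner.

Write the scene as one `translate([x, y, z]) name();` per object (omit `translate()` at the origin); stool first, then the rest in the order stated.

stool();
translate([0, 593, 0]) staircase();
translate([0, 0, 414]) spool();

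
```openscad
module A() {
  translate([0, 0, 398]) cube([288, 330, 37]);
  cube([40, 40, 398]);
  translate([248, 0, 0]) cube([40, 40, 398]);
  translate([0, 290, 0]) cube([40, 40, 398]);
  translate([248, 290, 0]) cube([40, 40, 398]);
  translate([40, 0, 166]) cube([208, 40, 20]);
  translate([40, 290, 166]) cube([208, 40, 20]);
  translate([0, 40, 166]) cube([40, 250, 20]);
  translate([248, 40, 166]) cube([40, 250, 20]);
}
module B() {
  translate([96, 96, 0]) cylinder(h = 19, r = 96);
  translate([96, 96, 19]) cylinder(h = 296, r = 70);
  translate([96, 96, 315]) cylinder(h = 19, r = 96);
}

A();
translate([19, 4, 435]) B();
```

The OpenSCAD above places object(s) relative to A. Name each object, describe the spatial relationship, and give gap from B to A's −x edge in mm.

A is a stool. B is a spool. The spool is on top of the stool. The gap from the spool to the stool's −x edge is 19 mm.

The spool's min-x is at 19; the stool's min-x is 0; gap = 19 mm.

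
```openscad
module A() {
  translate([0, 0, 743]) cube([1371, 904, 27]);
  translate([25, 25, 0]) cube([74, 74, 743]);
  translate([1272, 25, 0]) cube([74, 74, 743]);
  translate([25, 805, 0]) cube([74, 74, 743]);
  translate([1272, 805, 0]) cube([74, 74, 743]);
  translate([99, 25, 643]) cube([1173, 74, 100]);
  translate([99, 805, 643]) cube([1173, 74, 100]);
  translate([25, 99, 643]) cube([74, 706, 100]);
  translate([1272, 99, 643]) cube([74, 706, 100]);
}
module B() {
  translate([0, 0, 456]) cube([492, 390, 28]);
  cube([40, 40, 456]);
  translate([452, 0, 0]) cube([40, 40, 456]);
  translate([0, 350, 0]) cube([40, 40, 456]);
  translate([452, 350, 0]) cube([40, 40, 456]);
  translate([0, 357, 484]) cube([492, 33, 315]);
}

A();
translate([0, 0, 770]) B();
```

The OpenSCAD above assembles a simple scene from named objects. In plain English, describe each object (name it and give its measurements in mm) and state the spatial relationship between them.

A is a table with a 1371×904 mm rectangular top, 27 mm thick, top surface at z = 770 mm, supported by four 74×74 mm square legs, each inset 25 mm from the nearest pair of top edges, running from the floor. Four apron rails, 74 mm thick and 100 mm tall, run between adjacent legs with their top edges flush with the underside of the top and their outer faces flush with the legs' outer faces.

B is a chair. The seat is a 492×390×28 mm slab with its top at z = 484 mm, on four 40×40 mm corner legs (flush with the seat edges, standing on z = 0). A flat backrest 33 mm thick, 315 mm tall, spans the full seat width and rises from the seat top along its +y edge, rear face flush with the rear of the seat.

The chair is on top of the table.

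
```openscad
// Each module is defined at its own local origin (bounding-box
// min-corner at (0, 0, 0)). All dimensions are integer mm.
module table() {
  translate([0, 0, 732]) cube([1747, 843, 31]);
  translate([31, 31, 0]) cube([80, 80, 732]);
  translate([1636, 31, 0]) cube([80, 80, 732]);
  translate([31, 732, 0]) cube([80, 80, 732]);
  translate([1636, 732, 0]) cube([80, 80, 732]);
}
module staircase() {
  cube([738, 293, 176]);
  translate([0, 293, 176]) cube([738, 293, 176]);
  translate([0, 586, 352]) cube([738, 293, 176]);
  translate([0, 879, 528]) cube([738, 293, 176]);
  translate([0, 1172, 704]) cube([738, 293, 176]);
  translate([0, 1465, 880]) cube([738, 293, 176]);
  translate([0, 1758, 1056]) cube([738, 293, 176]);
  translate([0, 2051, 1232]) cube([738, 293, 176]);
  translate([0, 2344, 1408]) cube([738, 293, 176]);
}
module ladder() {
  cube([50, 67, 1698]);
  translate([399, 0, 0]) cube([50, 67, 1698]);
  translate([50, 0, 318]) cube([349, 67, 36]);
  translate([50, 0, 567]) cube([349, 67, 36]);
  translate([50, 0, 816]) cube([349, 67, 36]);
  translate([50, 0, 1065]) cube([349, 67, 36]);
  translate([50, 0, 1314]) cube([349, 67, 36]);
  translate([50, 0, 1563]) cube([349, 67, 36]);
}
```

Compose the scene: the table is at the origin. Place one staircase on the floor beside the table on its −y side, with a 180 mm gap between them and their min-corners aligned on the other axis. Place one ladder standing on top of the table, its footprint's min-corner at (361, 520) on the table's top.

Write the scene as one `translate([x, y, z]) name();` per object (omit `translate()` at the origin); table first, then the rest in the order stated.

table();
translate([0, -2817, 0]) staircase();
translate([361, 520, 763]) ladder();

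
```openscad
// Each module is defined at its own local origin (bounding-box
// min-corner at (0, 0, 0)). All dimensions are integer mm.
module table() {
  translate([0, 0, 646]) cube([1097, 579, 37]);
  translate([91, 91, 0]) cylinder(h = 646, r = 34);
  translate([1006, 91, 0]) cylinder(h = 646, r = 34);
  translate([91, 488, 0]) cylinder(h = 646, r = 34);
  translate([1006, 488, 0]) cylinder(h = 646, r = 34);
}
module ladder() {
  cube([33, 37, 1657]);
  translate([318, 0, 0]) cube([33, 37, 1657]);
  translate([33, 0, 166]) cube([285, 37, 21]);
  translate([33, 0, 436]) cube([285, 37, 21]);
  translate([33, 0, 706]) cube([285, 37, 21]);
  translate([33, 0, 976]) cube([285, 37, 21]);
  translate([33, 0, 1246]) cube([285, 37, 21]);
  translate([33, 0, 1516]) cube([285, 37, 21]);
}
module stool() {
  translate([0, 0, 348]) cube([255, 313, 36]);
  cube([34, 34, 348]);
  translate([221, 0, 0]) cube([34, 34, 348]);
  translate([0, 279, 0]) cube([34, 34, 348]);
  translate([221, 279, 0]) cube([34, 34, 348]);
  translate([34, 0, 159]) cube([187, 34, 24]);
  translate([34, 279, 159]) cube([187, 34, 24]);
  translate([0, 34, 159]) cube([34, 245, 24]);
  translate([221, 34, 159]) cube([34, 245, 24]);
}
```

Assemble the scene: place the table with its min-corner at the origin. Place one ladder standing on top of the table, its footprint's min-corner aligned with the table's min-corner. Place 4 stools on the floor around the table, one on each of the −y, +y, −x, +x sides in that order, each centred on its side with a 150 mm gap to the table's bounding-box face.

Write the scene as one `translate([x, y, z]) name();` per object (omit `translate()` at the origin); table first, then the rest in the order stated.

table();
translate([0, 0, 683]) ladder();
translate([421, -463, 0]) stool();
translate([421, 729, 0]) stool();
translate([-405, 133, 0]) stool();
translate([1247, 133, 0]) stool();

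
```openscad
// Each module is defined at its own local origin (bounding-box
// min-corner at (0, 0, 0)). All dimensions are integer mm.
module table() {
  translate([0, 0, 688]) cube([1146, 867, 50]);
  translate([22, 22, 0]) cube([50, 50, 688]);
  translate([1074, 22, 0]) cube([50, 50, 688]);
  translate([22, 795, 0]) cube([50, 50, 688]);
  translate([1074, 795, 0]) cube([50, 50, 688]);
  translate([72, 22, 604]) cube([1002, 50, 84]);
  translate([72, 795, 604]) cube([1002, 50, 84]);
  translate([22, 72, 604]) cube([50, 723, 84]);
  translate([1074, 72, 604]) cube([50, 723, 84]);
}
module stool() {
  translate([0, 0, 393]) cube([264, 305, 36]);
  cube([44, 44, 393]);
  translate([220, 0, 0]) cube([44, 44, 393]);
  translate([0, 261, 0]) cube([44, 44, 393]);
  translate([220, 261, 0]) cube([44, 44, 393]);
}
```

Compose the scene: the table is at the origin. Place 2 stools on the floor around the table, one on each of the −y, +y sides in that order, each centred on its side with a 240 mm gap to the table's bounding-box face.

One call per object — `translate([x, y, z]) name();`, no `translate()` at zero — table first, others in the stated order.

table();
translate([441, -545, 0]) stool();
translate([441, 1107, 0]) stool();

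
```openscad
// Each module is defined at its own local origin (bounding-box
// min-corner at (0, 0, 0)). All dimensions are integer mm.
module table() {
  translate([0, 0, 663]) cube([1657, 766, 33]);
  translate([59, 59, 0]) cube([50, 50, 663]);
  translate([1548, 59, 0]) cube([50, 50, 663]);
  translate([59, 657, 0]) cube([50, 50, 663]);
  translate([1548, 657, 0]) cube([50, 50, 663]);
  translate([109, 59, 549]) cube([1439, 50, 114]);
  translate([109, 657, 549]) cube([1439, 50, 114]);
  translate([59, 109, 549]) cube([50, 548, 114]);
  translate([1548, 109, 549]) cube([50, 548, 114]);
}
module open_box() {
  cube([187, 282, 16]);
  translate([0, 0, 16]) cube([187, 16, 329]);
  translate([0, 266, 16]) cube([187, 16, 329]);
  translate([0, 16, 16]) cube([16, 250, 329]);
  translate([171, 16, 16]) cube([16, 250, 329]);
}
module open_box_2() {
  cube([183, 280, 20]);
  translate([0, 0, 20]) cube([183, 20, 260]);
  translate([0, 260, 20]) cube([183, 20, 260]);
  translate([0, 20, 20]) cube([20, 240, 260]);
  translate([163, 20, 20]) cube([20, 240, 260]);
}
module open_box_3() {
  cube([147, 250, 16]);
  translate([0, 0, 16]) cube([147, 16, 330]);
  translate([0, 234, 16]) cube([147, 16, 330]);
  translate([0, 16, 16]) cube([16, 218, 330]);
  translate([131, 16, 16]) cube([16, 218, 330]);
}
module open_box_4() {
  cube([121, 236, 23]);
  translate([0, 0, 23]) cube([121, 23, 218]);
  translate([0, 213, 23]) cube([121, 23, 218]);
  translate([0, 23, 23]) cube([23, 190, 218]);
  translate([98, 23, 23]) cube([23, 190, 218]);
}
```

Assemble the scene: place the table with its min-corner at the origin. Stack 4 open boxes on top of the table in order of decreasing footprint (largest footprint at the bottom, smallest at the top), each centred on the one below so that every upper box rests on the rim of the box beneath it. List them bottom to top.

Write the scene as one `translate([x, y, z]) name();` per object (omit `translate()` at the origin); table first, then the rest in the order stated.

table();
translate([735, 242, 696]) open_box();
translate([737, 243, 1041]) open_box_2();
translate([755, 258, 1321]) open_box_3();
translate([768, 265, 1667]) open_box_4();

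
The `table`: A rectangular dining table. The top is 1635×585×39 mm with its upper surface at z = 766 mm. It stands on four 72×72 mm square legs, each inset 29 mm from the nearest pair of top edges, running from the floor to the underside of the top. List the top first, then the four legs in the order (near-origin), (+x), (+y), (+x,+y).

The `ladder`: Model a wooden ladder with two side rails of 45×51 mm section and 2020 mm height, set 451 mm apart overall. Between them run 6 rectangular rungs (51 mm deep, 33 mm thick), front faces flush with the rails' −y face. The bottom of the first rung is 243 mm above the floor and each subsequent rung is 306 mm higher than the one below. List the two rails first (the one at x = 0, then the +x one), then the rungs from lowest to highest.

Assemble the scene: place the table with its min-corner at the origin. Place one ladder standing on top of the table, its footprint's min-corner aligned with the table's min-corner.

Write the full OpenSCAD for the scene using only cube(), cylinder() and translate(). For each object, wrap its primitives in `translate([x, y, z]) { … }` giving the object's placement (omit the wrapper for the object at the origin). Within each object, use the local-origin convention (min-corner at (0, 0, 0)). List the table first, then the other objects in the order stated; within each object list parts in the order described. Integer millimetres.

translate([0, 0, 727]) cube([1635, 585, 39]);
translate([29, 29, 0]) cube([72, 72, 727]);
translate([1534, 29, 0]) cube([72, 72, 727]);
translate([29, 484, 0]) cube([72, 72, 727]);
translate([1534, 484, 0]) cube([72, 72, 727]);
translate([0, 0, 766]) {
  cube([45, 51, 2020]);
  translate([406, 0, 0]) cube([45, 51, 2020]);
  translate([45, 0, 243]) cube([361, 51, 33]);
  translate([45, 0, 549]) cube([361, 51, 33]);
  translate([45, 0, 855]) cube([361, 51, 33]);
  translate([45, 0, 1161]) cube([361, 51, 33]);
  translate([45, 0, 1467]) cube([361, 51, 33]);
  translate([45, 0, 1773]) cube([361, 51, 33]);
}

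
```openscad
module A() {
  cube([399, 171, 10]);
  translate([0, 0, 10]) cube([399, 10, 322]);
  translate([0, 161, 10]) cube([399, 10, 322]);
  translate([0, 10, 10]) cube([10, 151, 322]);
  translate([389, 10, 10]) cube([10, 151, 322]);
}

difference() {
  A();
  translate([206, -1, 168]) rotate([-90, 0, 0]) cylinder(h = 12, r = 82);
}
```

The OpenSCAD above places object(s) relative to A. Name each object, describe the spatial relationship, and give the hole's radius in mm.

The subtracted cylinder has r = 82 mm.

A is an open box. The open box has a circular hole through its front wall. The hole's radius is 82 mm.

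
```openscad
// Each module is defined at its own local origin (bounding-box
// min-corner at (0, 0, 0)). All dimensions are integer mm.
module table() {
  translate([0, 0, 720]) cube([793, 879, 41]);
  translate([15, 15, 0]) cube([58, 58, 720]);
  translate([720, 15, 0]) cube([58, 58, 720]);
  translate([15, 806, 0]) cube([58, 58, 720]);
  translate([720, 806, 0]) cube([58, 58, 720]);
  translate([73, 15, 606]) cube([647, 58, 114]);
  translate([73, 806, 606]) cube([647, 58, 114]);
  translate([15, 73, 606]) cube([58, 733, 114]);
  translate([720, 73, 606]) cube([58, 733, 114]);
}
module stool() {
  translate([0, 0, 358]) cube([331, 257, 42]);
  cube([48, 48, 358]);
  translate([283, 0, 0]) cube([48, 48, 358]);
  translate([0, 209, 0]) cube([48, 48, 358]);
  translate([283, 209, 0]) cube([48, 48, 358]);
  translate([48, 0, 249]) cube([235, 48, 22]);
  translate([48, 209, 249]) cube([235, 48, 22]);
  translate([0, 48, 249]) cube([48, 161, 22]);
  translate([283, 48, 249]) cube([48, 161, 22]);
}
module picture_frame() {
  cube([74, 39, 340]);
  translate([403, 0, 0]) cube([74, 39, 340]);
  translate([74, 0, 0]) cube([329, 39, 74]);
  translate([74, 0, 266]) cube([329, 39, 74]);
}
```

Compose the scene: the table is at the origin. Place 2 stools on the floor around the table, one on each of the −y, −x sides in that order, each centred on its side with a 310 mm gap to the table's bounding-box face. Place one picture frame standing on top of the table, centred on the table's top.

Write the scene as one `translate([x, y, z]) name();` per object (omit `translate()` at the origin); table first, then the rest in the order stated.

table();
translate([231, -567, 0]) stool();
translate([-641, 311, 0]) stool();
translate([158, 420, 761]) picture_frame();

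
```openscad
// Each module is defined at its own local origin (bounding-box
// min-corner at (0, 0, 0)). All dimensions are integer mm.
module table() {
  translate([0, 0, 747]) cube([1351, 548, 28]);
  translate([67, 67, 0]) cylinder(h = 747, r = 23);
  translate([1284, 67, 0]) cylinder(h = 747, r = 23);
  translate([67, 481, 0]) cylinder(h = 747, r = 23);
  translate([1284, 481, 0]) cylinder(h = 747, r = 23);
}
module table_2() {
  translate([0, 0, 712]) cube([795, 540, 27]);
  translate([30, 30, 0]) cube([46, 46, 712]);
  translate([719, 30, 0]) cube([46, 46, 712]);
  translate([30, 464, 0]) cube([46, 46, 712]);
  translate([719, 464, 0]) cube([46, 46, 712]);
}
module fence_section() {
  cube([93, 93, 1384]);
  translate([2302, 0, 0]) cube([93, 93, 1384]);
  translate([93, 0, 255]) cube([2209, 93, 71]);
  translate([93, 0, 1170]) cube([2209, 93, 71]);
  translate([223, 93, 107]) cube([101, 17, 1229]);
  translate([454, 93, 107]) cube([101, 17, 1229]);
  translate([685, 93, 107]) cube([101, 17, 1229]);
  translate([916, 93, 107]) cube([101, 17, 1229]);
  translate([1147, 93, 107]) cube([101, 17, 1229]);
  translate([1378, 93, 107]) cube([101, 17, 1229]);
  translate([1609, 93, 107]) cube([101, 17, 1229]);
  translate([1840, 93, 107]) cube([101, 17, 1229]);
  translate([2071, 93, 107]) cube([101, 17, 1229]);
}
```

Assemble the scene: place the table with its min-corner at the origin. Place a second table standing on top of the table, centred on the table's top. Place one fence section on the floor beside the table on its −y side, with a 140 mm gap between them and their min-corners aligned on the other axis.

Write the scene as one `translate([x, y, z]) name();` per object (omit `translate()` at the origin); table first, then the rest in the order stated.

table();
translate([278, 4, 775]) table_2();
translate([0, -250, 0]) fence_section();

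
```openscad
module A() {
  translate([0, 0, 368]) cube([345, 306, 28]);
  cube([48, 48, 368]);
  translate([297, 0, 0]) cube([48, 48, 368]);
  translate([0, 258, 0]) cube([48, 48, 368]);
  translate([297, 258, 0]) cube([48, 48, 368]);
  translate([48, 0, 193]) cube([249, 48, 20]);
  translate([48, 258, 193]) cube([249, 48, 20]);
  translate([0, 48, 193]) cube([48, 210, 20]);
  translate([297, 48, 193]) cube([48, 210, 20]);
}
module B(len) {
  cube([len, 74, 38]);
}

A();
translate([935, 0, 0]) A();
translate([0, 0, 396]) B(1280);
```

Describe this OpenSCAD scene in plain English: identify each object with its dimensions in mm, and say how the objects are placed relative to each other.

A is a four-legged stool. The seat is 345×306 mm, 28 mm thick, top at z = 396 mm. It stands on four square legs, each 48×48 mm in cross-section, from z = 0 to the seat underside, each flush with a corner of the seat. Four stretchers, 48 mm wide and 20 mm tall, connect adjacent legs with their undersides at z = 193 mm, each running between the inner faces of the legs it joins and aligned with the legs' outer faces on the other axis.

B is a rectangular beam 1280 mm long (x), 74 mm deep (y), 38 mm thick (z).

The beam spans the tops of two stools placed 590 mm apart, resting at z = 396 mm.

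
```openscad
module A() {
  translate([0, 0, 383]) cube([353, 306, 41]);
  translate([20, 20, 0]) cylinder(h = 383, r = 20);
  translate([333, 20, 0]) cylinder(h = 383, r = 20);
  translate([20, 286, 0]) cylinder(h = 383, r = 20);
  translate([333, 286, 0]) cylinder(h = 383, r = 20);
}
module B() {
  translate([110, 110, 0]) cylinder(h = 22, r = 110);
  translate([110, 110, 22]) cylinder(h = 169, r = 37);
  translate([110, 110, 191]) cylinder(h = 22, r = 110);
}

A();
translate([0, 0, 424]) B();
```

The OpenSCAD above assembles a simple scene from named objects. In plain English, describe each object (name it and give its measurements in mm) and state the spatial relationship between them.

A is a four-legged stool. The seat is a 353×306×41 mm slab whose top surface is at z = 424 mm; four round legs, each 40 mm in diameter, run from the floor (z = 0) to the underside of the seat, each leg's axis is inset half a diameter from the nearest pair of seat edges (so the leg's bounding box is flush with the corner).

B is a spool: two coaxial disc flanges of radius 110 mm and thickness 22 mm, joined by a core cylinder of radius 37 mm and height 169 mm. The lower flange rests on z = 0 and the three cylinders share a vertical axis.

The spool is on top of the stool.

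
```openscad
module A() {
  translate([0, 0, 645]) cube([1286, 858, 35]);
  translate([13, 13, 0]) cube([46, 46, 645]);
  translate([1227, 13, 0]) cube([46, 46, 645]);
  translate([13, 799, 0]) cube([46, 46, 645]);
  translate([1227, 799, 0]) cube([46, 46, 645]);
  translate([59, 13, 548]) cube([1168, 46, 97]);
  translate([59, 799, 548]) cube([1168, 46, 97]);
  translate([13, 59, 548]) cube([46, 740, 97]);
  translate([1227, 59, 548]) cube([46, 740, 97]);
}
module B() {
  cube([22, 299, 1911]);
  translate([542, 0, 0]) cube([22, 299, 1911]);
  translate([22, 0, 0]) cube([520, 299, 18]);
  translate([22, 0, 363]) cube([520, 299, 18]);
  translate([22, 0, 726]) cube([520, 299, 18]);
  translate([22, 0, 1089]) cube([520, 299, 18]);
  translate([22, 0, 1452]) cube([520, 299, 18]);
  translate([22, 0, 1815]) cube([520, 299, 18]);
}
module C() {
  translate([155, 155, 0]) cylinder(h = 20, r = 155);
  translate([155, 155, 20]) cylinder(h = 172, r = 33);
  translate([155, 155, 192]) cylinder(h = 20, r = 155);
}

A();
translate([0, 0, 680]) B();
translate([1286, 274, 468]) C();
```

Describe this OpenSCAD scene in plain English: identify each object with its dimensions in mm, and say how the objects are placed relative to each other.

A is a rectangular dining table. The top is 1286×858×35 mm with its upper surface at z = 680 mm. It stands on four 46×46 mm square legs, each inset 13 mm from the nearest pair of top edges, running from the floor to the underside of the top. Four apron rails, 46 mm thick and 97 mm tall, run between adjacent legs with their top edges flush with the underside of the top and their outer faces flush with the legs' outer faces.

B is an open bookshelf. Two side panels, each 22 mm thick, 299 mm deep and 1911 mm tall, stand 564 mm apart (outside-to-outside). Between them sit 6 shelves, each 18 mm thick and 299 mm deep, spanning the full gap between the sides. The bottom shelf rests on the floor (its underside at z = 0) and the clear gap between one shelf's top and the next shelf's underside is 345 mm.

C is a spool: two coaxial disc flanges of radius 155 mm and thickness 20 mm, joined by a core cylinder of radius 33 mm and height 172 mm. The lower flange rests on z = 0 and the three cylinders share a vertical axis.

The bookshelf is on top of the table. The spool is beside the table with their tops flush at z = 680.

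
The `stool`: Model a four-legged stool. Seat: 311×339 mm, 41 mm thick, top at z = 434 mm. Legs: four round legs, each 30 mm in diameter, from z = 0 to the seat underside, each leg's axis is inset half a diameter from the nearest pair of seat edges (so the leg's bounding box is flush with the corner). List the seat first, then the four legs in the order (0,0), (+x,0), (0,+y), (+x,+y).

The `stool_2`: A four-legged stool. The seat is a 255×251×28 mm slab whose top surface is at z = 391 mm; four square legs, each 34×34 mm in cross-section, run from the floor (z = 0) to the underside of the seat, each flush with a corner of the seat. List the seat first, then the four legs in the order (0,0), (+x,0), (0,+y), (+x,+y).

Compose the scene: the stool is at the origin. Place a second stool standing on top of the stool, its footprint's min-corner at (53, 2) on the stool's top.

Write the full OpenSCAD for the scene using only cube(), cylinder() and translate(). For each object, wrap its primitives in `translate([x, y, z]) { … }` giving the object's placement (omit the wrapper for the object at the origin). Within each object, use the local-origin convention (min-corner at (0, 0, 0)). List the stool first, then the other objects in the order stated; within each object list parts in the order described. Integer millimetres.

translate([0, 0, 393]) cube([311, 339, 41]);
translate([15, 15, 0]) cylinder(h = 393, r = 15);
translate([296, 15, 0]) cylinder(h = 393, r = 15);
translate([15, 324, 0]) cylinder(h = 393, r = 15);
translate([296, 324, 0]) cylinder(h = 393, r = 15);
translate([53, 2, 434]) {
  translate([0, 0, 363]) cube([255, 251, 28]);
  cube([34, 34, 363]);
  translate([221, 0, 0]) cube([34, 34, 363]);
  translate([0, 217, 0]) cube([34, 34, 363]);
  translate([221, 217, 0]) cube([34, 34, 363]);
}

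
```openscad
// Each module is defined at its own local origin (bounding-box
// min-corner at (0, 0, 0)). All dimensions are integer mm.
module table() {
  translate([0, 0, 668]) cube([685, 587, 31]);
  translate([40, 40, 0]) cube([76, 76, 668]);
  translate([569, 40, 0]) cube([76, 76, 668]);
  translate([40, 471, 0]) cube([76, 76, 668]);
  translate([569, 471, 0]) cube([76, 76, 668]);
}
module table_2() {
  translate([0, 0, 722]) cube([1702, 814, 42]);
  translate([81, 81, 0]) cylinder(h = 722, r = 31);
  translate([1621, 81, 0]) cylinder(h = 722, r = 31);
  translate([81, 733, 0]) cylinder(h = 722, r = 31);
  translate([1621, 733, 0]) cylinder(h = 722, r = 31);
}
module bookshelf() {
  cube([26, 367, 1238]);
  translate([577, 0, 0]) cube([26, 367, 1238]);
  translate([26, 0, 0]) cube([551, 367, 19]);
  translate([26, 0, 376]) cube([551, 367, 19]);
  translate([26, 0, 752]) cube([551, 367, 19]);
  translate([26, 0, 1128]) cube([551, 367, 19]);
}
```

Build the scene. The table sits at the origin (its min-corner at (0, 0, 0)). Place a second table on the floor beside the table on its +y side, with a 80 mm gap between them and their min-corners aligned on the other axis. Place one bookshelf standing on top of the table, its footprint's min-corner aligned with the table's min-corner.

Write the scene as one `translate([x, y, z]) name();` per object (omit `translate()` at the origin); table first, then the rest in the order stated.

table();
translate([0, 667, 0]) table_2();
translate([0, 0, 699]) bookshelf();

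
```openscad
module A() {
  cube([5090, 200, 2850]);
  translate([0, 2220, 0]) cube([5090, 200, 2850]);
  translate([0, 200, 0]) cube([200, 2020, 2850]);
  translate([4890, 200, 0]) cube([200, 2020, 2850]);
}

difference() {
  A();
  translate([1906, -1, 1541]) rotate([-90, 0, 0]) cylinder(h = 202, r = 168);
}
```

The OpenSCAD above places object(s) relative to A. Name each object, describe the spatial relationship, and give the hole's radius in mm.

A is a house frame. The house frame has a circular hole through its front wall. The hole's radius is 168 mm.

The subtracted cylinder has r = 168 mm.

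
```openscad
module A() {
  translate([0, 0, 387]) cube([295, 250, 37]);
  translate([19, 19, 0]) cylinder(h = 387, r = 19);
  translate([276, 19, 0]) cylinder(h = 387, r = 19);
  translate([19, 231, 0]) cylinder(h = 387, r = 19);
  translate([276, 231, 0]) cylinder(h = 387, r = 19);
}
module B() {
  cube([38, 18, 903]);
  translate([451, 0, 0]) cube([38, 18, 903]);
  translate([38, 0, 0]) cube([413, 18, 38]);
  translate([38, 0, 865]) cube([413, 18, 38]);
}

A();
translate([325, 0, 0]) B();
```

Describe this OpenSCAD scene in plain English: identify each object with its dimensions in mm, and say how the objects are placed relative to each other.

A is a four-legged stool. The seat is 295×250 mm, 37 mm thick, top at z = 424 mm. It stands on four round legs, each 38 mm in diameter, from z = 0 to the seat underside, each leg's axis is inset half a diameter from the nearest pair of seat edges (so the leg's bounding box is flush with the corner).

B is a picture frame with a 413×827 mm rectangular opening (x by z) and a uniform 38 mm border on every side. Frame depth is 18 mm along y. It is built from two vertical stiles running the full outside height and two horizontal rails spanning the gap between the stiles.

The picture frame is on the floor beside the stool on its +x side.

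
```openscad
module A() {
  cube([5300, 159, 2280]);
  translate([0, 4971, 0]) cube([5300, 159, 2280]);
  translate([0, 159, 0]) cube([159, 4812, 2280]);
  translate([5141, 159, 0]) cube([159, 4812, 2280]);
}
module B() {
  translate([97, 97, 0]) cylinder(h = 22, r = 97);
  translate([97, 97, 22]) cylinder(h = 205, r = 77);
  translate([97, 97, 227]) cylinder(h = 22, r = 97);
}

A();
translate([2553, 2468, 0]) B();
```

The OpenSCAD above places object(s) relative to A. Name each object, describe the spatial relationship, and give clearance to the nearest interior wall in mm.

A is a house frame. B is a spool. The spool sits inside the house frame, centred. The clearance to the nearest interior wall is 2309 mm.

Clearances: x = 2394, y = 2309; minimum 2309 mm.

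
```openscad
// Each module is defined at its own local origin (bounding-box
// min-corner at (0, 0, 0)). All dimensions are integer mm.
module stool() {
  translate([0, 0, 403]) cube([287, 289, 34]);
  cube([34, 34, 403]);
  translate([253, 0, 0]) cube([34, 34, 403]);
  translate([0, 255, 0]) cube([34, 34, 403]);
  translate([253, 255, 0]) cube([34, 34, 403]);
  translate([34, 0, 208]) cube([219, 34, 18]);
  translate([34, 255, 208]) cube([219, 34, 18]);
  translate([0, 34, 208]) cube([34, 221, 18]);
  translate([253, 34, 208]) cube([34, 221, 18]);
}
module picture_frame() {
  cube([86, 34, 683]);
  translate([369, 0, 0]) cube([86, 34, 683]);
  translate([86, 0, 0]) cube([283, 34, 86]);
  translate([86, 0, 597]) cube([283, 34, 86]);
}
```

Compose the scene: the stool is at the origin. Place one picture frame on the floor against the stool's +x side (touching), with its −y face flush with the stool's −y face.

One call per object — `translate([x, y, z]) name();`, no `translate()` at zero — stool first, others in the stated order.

stool();
translate([287, 0, 0]) picture_frame();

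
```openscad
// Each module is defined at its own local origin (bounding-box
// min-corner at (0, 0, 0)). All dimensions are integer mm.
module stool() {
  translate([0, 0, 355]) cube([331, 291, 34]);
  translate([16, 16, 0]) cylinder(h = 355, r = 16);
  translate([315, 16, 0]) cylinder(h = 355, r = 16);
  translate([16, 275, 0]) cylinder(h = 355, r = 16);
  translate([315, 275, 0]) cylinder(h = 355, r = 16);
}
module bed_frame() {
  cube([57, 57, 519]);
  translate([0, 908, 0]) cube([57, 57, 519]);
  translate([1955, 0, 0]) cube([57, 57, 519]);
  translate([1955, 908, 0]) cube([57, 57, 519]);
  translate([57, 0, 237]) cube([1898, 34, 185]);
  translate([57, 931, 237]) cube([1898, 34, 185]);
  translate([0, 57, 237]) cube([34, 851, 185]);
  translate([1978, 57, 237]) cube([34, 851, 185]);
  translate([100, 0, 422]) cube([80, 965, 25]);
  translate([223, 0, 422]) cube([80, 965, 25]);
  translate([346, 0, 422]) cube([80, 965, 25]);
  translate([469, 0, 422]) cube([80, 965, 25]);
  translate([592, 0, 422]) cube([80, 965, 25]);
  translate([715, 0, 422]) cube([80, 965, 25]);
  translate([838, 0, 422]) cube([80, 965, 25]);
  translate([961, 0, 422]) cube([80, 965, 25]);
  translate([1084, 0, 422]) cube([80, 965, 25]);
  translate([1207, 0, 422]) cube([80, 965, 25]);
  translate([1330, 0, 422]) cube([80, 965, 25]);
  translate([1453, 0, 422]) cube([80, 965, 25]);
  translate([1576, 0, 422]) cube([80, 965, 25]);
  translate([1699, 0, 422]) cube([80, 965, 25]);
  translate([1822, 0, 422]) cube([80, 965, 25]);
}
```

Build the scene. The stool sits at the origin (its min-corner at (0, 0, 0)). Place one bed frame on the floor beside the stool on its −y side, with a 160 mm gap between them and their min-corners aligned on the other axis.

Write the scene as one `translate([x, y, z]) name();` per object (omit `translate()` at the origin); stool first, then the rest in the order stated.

stool();
translate([0, -1125, 0]) bed_frame();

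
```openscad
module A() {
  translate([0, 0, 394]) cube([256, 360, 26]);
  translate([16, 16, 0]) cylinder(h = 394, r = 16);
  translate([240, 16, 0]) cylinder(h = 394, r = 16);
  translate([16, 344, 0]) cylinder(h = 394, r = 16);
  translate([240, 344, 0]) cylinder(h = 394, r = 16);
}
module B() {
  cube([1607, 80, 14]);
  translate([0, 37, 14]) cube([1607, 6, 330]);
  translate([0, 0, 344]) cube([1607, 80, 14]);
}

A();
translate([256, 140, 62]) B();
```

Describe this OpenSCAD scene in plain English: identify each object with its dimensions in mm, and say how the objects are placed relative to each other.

A is a four-legged stool. The seat is 256×360 mm, 26 mm thick, top at z = 420 mm. It stands on four round legs, each 32 mm in diameter, from z = 0 to the seat underside, each leg's axis is inset half a diameter from the nearest pair of seat edges (so the leg's bounding box is flush with the corner).

B is an I-beam lying along x, 1607 mm long. Overall section height 358 mm. Two flanges 80 mm wide (y) and 14 mm thick, one on the floor and one at the top; a web 6 mm thick runs between them, centred on the flange width.

The I-beam is beside the stool with their tops flush at z = 420.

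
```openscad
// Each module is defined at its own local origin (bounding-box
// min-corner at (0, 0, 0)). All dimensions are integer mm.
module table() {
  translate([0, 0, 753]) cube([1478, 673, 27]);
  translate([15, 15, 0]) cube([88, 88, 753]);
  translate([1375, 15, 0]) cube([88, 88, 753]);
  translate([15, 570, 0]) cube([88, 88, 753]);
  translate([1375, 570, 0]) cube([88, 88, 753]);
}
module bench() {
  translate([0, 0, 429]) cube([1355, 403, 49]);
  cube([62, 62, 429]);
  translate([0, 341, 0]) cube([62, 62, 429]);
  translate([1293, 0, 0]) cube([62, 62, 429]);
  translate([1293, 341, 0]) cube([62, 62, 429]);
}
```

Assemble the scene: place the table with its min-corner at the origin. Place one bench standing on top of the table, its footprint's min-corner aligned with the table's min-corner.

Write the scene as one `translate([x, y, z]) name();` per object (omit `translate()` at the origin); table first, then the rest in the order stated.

table();
translate([0, 0, 780]) bench();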